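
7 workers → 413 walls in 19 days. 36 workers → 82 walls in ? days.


Days ∝ work / workers, so d₂ = d₁ × (m₁/m₂) × (w₂/w₁)
Workers factor (inverse): 7/36 ≈ 0.1944
Work factor (direct): 82/413 ≈ 0.1985
d₂ = 19 × 7/36 × 82/413 = (19 × 7 × 82) / (36 × 413) = 10906/14868
≈ 0.73 days

0.73 days


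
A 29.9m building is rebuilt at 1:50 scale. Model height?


Model size = real / scale
= 29.9 / 50
= 0.5980 m

0.5980 m


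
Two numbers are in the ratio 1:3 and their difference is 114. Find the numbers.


Let A = 1k, B = 3k.
3k - 1k = 114
2k = 114 → k = 114/2 = 57
A = 1×57 = 57, B = 3×57 = 171
= A = 57, B = 171

A = 57, B = 171


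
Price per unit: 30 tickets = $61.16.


Unit rate = total / quantity
= 61.16 / 30
= $2.04 per unit

$2.04 per unit


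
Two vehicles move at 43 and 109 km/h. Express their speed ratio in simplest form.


Ratio = 43:109
GCD = 1
Simplified = 43:109
Time ratio (same distance) = 109:43
Speed ratio = 43:109

43:109


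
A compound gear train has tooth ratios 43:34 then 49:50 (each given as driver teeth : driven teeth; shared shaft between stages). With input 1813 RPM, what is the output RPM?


Stage 1: RPM_B = RPM_A × t_A/t_B = 1813 × 43/34 = 77959/34 ≈ 2292.91
B and C share a shaft → RPM_C = RPM_B
Stage 2: RPM_D = RPM_C × t_C/t_D = RPM_A × (t_A×t_C)/(t_B×t_D)
Overall ratio = (43×49)/(34×50) = 2107/1700
RPM_D = 1813 × 2107/1700 = 3819991/1700
≈ 2247.05 RPM

2247.05 RPM


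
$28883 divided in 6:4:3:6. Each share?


Total parts = 6 + 4 + 3 + 6 = 19
Part 1: 28883 × 6/19 = 9120.95
Part 2: 28883 × 4/19 = 6080.63
Part 3: 28883 × 3/19 = 4560.47
Part 4: 28883 × 6/19 = 9120.95
= Part 1: $9120.95, Part 2: $6080.63, Part 3: $4560.47, Part 4: $9120.95

Part 1: $9120.95, Part 2: $6080.63, Part 3: $4560.47, Part 4: $9120.95


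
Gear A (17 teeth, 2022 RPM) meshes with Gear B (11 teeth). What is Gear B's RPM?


Gear ratio = 17:11 = 17:11
RPM_B = RPM_A × (teeth_A / teeth_B)
= 2022 × (17/11)
= 3124.9 RPM

3124.9 RPM


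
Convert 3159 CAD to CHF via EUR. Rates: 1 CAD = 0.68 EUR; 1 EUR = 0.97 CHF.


Step 1: 3159 CAD × 0.68 = 2148.12 EUR
Step 2: 2148.12 EUR × 0.97 = 2083.68 CHF
Implied rate CAD→CHF = 0.68 × 0.97 = 0.6596
= 2083.68 CHF

2083.68 CHF


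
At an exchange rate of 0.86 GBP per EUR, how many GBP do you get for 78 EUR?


Amount × rate = 78 × 0.86
= 67.08 GBP

67.08 GBP


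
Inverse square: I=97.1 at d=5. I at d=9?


I₁d₁² = I₂d₂²
I₂ = I₁ × (d₁/d₂)²
= 97.1 × (5/9)²
= 97.1 × 25/81
= 2427.5/81
≈ 29.9691

29.9691


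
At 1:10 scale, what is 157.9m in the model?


Model size = real / scale
= 157.9 / 10
= 15.7900 m

15.7900 m


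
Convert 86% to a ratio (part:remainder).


86% means 86 parts out of 100; remainder = 14
Part : remainder = 86:14
GCD = 2
= 43:7

43:7


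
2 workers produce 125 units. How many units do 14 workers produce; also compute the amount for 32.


Direct proportion: y/x = constant
k = 125/2 = 62.5000
y at x=14: k × 14 = 125 × 14 / 2 = 1750/2 = 875.00
y at x=32: k × 32 = 125 × 32 / 2 = 4000/2 = 2000.00
= 875.00 and 2000.00

875.00 and 2000.00


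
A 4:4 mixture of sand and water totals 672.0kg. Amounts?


Total parts = 4 + 4 = 8
sand: 672.0 × 4/8 = 336.0kg
water: 672.0 × 4/8 = 336.0kg
= 336.0kg and 336.0kg

336.0kg and 336.0kg


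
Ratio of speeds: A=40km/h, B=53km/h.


Ratio = 40:53
GCD = 1
Simplified = 40:53
Time ratio (same distance) = 53:40
Speed ratio = 40:53

40:53


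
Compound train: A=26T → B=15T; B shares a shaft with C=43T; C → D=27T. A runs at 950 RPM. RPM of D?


Stage 1: RPM_B = RPM_A × t_A/t_B = 950 × 26/15 = 24700/15 ≈ 1646.67
B and C share a shaft → RPM_C = RPM_B
Stage 2: RPM_D = RPM_C × t_C/t_D = RPM_A × (t_A×t_C)/(t_B×t_D)
Overall ratio = (26×43)/(15×27) = 1118/405
RPM_D = 950 × 1118/405 = 1062100/405
≈ 2622.47 RPM

2622.47 RPM


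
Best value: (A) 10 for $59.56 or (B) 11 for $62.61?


Deal A: $59.56/10 = $5.9560/unit
Deal B: $62.61/11 = $5.6918/unit
B is cheaper per unit
= Deal B

Deal B


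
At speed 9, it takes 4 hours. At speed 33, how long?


Inverse proportion: x × y = constant
k = 9 × 4 = 36
y₂ = k / 33 = 36 / 33
= 1.09

1.09


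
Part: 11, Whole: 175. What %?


Percentage = (part / whole) × 100
= (11 / 175) × 100
≈ 6.29%

6.29%


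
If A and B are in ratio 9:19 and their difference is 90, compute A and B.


Let A = 9k, B = 19k.
19k - 9k = 90
10k = 90 → k = 90/10 = 9
A = 9×9 = 81, B = 19×9 = 171
= A = 81, B = 171

A = 81, B = 171


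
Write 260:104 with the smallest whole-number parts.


GCD(260, 104) = 52
260/52 : 104/52
= 5:2

5:2


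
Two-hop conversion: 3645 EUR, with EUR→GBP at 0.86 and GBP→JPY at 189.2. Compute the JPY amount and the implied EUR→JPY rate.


Step 1: 3645 EUR × 0.86 = 3134.70 GBP
Step 2: 3134.70 GBP × 189.2 = 593085.24 JPY
Implied rate EUR→JPY = 0.86 × 189.2 = 162.7120
= 593085.24 JPY; implied rate 162.7120 JPY/EUR

593085.24 JPY; implied rate 162.7120 JPY/EUR


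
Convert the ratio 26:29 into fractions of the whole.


Total parts = 26 + 29 = 55
First part: 26/55 = 26/55
Second part: 29/55 = 29/55
= 26/55 and 29/55

26/55 and 29/55


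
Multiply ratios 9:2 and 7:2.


Compound ratio = (9×7) : (2×2)
= 63:4
GCD = 1
= 63:4

63:4


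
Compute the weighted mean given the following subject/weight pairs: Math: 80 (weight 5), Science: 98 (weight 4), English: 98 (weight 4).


Numerator = 80×5 + 98×4 + 98×4
= 400 + 392 + 392
= 1184
Total weight = 13
Weighted avg = 1184/13
= 91.08

91.08


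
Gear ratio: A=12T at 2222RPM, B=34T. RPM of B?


Gear ratio = 12:34 = 6:17
RPM_B = RPM_A × (teeth_A / teeth_B)
= 2222 × (12/34)
= 784.2 RPM

784.2 RPM


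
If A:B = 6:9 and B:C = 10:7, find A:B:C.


Match B: multiply A:B by 10 → 60:90
Multiply B:C by 9 → 90:63
Combined: 60:90:63
GCD = 3
= 20:30:21

20:30:21


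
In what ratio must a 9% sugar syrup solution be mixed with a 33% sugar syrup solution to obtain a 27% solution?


Let x parts of 9% mix with y parts of 33%.
9x + 33y = 27(x + y)
9x + 33y = 27x + 27y
x(9 - 27) = y(27 - 33)
x/y = (33 - 27)/(27 - 9) = 6/18
Simplify: 1:3
= 1:3

1:3


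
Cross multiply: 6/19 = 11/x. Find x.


Cross multiply: 6 × x = 19 × 11
6x = 209
x = 209 / 6
= 34.83

34.83


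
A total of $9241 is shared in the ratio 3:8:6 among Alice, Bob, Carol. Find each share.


Total parts = 3 + 8 + 6 = 17
Alice: 9241 × 3/17 = 1630.76
Bob: 9241 × 8/17 = 4348.71
Carol: 9241 × 6/17 = 3261.53
= Alice: $1630.76, Bob: $4348.71, Carol: $3261.53

Alice: $1630.76, Bob: $4348.71, Carol: $3261.53


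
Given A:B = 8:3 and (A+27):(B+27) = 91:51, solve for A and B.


Let A = 8k, B = 3k.
(8k + 27) / (3k + 27) = 91/51
Cross-multiply: 51(8k + 27) = 91(3k + 27)
408k + 1377 = 273k + 2457
408k - 273k = 2457 - 1377
135k = 1080
k = 1080/135 = 8
A = 8×8 = 64, B = 3×8 = 24
= A = 64, B = 24

A = 64, B = 24


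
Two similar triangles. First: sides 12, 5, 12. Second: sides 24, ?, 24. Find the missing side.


Scale factor = 24/12 = 2
Missing side = 5 × 2
= 10.0

10.0


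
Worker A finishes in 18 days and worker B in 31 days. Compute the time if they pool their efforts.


Rate of A = 1/18 per day
Rate of B = 1/31 per day
Combined rate = 1/18 + 1/31 = 49/558 ≈ 0.0878 per day
Days = 1 / combined rate = 558/49
≈ 11.39 days

11.39 days


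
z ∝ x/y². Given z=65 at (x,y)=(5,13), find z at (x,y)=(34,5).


z = k·x/y²
Solve for k using the known point: k = z·y²/x = 65×169/5 = 10985/5 = 2197.0000
Now evaluate at x=34, y=5:
z = k × 34 / 25 = (10985 × 34) / (5 × 25) = 373490/125
= 2987.9200

2987.9200


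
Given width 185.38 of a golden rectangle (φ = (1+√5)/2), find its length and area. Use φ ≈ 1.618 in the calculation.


φ = (1 + √5) / 2 ≈ 1.618
Length = width × φ = 185.38 × 1.618 = 299.94484
≈ 299.94
Area = width × length = 185.38 × 299.94484 = 55603.7744392 ≈ 55603.77
= Length: 299.94, Area: 55603.77

Length: 299.94, Area: 55603.77


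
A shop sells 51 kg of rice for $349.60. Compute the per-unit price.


Unit rate = total / quantity
= 349.60 / 51
= $6.85 per unit

$6.85 per unit


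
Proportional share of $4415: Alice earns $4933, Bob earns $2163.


Total income = 4933 + 2163 = $7096
Alice: $4415 × 4933/7096 = $3069.22
Bob: $4415 × 2163/7096 = $1345.78
= Alice: $3069.22, Bob: $1345.78

Alice: $3069.22, Bob: $1345.78


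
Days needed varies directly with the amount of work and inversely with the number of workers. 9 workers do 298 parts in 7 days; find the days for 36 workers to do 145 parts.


Days ∝ work / workers, so d₂ = d₁ × (m₁/m₂) × (w₂/w₁)
Workers factor (inverse): 9/36 = 0.2500
Work factor (direct): 145/298 ≈ 0.4866
d₂ = 7 × 9/36 × 145/298 = (7 × 9 × 145) / (36 × 298) = 9135/10728
≈ 0.85 days

0.85 days


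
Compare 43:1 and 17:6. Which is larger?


43/1 = 43.0000
17/6 = 2.8333
43.0000 > 2.8333, so 43:1 is greater
= 43:1

43:1


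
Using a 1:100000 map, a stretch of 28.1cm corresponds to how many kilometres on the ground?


Real distance = map distance × scale
= 28.1cm × 100000
= 2810000 cm = 28100.0 m
= 28.100 km

28.100 km


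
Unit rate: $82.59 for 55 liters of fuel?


Unit rate = total / quantity
= 82.59 / 55
= $1.50 per unit

$1.50 per unit


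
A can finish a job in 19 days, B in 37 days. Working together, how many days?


Rate of A = 1/19 per day
Rate of B = 1/37 per day
Combined rate = 1/19 + 1/37 = 56/703 ≈ 0.0797 per day
Days = 1 / combined rate = 703/56
≈ 12.55 days

12.55 days


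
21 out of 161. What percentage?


Percentage = (part / whole) × 100
= (21 / 161) × 100
≈ 13.04%

13.04%


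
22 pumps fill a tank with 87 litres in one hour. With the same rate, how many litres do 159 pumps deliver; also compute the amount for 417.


Direct proportion: y/x = constant
k = 87/22 ≈ 3.9545
y at x=159: k × 159 = 87 × 159 / 22 = 13833/22 ≈ 628.77
y at x=417: k × 417 = 87 × 417 / 22 = 36279/22 ≈ 1649.05
= 628.77 and 1649.05

628.77 and 1649.05


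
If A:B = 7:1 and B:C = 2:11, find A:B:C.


Match B: multiply A:B by 2 → 14:2
Multiply B:C by 1 → 2:11
Combined: 14:2:11
GCD = 1
= 14:2:11

14:2:11


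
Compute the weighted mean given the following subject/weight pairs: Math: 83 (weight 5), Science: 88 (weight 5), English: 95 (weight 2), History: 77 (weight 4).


Numerator = 83×5 + 88×5 + 95×2 + 77×4
= 415 + 440 + 190 + 308
= 1353
Total weight = 16
Weighted avg = 1353/16
= 84.56

84.56


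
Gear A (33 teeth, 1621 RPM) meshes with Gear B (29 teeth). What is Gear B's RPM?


Gear ratio = 33:29 = 33:29
RPM_B = RPM_A × (teeth_A / teeth_B)
= 1621 × (33/29)
= 1844.6 RPM

1844.6 RPM


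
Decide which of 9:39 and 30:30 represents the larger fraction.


9/39 = 0.2308
30/30 = 1.0000
0.2308 < 1.0000, so 9:39 is less
= 30:30

30:30


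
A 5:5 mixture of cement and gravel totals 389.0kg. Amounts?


Total parts = 5 + 5 = 10
cement: 389.0 × 5/10 = 194.5kg
gravel: 389.0 × 5/10 = 194.5kg
= 194.5kg and 194.5kg

194.5kg and 194.5kg


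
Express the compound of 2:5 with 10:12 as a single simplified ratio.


Compound ratio = (2×10) : (5×12)
= 20:60
GCD = 20
= 1:3

1:3


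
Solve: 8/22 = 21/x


Cross multiply: 8 × x = 22 × 21
8x = 462
x = 462 / 8
= 57.75

57.75


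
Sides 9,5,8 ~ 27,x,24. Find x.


Scale factor = 27/9 = 3
Missing side = 5 × 3
= 15.0

15.0


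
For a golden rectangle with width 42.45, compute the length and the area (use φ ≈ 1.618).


φ = (1 + √5) / 2 ≈ 1.618
Length = width × φ = 42.45 × 1.618 = 68.6841
≈ 68.68
Area = width × length = 42.45 × 68.6841 = 2915.640045 ≈ 2915.64
= Length: 68.68, Area: 2915.64

Length: 68.68, Area: 2915.64


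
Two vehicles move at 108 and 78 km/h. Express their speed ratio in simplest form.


Ratio = 108:78
GCD = 6
Simplified = 18:13
Time ratio (same distance) = 13:18
Speed ratio = 18:13

18:13


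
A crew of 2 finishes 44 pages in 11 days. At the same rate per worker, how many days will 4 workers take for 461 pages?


Days ∝ work / workers, so d₂ = d₁ × (m₁/m₂) × (w₂/w₁)
Workers factor (inverse): 2/4 = 0.5000
Work factor (direct): 461/44 ≈ 10.4773
d₂ = 11 × 2/4 × 461/44 = (11 × 2 × 461) / (4 × 44) = 10142/176
≈ 57.63 days

57.63 days


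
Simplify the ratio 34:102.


GCD(34, 102) = 34
34/34 : 102/34
= 1:3

1:3


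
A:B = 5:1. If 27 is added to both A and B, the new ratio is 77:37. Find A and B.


Let A = 5k, B = 1k.
(5k + 27) / (1k + 27) = 77/37
Cross-multiply: 37(5k + 27) = 77(1k + 27)
185k + 999 = 77k + 2079
185k - 77k = 2079 - 999
108k = 1080
k = 1080/108 = 10
A = 5×10 = 50, B = 1×10 = 10
= A = 50, B = 10

A = 50, B = 10


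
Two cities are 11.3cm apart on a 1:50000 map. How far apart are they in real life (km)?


Real distance = map distance × scale
= 11.3cm × 50000
= 565000 cm = 5650.0 m
= 5.650 km

5.650 km


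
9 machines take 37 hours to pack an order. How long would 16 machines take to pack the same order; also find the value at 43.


Inverse proportion: x × y = constant
k = 9 × 37 = 333
At x=16: k/16 = 20.81
At x=43: k/43 = 7.74
= 20.81 and 7.74

20.81 and 7.74


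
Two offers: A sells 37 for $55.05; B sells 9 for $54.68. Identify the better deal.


Deal A: $55.05/37 = $1.4878/unit
Deal B: $54.68/9 = $6.0756/unit
A is cheaper per unit
= Deal A

Deal A


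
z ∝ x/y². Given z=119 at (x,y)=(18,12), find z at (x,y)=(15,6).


z = k·x/y²
Solve for k using the known point: k = z·y²/x = 119×144/18 = 17136/18 = 952.0000
Now evaluate at x=15, y=6:
z = k × 15 / 36 = (17136 × 15) / (18 × 36) = 257040/648
≈ 396.6667

396.6667


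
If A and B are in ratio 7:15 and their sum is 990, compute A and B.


Let A = 7k, B = 15k.
7k + 15k = 990
22k = 990 → k = 990/22 = 45
A = 7×45 = 315, B = 15×45 = 675
= A = 315, B = 675

A = 315, B = 675


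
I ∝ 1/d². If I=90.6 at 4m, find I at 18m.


I₁d₁² = I₂d₂²
I₂ = I₁ × (d₁/d₂)²
= 90.6 × (4/18)²
= 90.6 × 16/324
= 1449.6/324
≈ 4.4741

4.4741


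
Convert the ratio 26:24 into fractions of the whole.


Total parts = 26 + 24 = 50
First part: 26/50 = 13/25
Second part: 24/50 = 12/25
= 13/25 and 12/25

13/25 and 12/25


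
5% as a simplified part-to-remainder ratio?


5% means 5 parts out of 100; remainder = 95
Part : remainder = 5:95
GCD = 5
= 1:19

1:19


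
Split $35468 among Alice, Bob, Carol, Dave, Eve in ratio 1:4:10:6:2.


Total parts = 1 + 4 + 10 + 6 + 2 = 23
Alice: 35468 × 1/23 = 1542.09
Bob: 35468 × 4/23 = 6168.35
Carol: 35468 × 10/23 = 15420.87
Dave: 35468 × 6/23 = 9252.52
Eve: 35468 × 2/23 = 3084.17
= Alice: $1542.09, Bob: $6168.35, Carol: $15420.87, Dave: $9252.52, Eve: $3084.17

Alice: $1542.09, Bob: $6168.35, Carol: $15420.87, Dave: $9252.52, Eve: $3084.17


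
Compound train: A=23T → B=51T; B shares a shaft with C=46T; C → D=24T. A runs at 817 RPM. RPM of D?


Stage 1: RPM_B = RPM_A × t_A/t_B = 817 × 23/51 = 18791/51 ≈ 368.45
B and C share a shaft → RPM_C = RPM_B
Stage 2: RPM_D = RPM_C × t_C/t_D = RPM_A × (t_A×t_C)/(t_B×t_D)
Overall ratio = (23×46)/(51×24) = 1058/1224
RPM_D = 817 × 1058/1224 = 864386/1224
≈ 706.20 RPM

706.20 RPM


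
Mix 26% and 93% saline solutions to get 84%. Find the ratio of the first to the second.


Let x parts of 26% mix with y parts of 93%.
26x + 93y = 84(x + y)
26x + 93y = 84x + 84y
x(26 - 84) = y(84 - 93)
x/y = (93 - 84)/(84 - 26) = 9/58
Simplify: 9:58
= 9:58

9:58


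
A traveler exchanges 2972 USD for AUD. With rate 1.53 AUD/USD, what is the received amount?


Amount × rate = 2972 × 1.53
= 4547.16 AUD

4547.16 AUD


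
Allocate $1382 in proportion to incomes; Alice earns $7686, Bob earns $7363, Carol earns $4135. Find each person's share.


Total income = 7686 + 7363 + 4135 = $19184
Alice: $1382 × 7686/19184 = $553.69
Bob: $1382 × 7363/19184 = $530.42
Carol: $1382 × 4135/19184 = $297.88
= Alice: $553.69, Bob: $530.42, Carol: $297.88

Alice: $553.69, Bob: $530.42, Carol: $297.88


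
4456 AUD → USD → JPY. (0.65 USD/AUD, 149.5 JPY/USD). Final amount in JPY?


Step 1: 4456 AUD × 0.65 = 2896.40 USD
Step 2: 2896.40 USD × 149.5 = 433011.80 JPY
Implied rate AUD→JPY = 0.65 × 149.5 = 97.1750
= 433011.80 JPY

433011.80 JPY


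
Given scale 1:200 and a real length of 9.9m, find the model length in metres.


Model size = real / scale
= 9.9 / 200
= 0.0495 m

0.0495 m


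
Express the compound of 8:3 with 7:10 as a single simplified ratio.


Compound ratio = (8×7) : (3×10)
= 56:30
GCD = 2
= 28:15

28:15


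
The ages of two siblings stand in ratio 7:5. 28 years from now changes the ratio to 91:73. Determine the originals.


Let A = 7k, B = 5k.
(7k + 28) / (5k + 28) = 91/73
Cross-multiply: 73(7k + 28) = 91(5k + 28)
511k + 2044 = 455k + 2548
511k - 455k = 2548 - 2044
56k = 504
k = 504/56 = 9
A = 7×9 = 63, B = 5×9 = 45
= A = 63, B = 45

A = 63, B = 45


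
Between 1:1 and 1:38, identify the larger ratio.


1/1 = 1.0000
1/38 = 0.0263
1.0000 > 0.0263, so 1:1 is greater
= 1:1

1:1


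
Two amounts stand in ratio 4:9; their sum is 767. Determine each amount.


Let A = 4k, B = 9k.
4k + 9k = 767
13k = 767 → k = 767/13 = 59
A = 4×59 = 236, B = 9×59 = 531
= A = 236, B = 531

A = 236, B = 531


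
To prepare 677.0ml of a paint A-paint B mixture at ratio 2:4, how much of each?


Total parts = 2 + 4 = 6
paint A: 677.0 × 2/6 = 225.7ml
paint B: 677.0 × 4/6 = 451.3ml
= 225.7ml and 451.3ml

225.7ml and 451.3ml


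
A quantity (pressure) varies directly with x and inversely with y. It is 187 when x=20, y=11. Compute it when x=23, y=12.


z = k·x/y
Solve for k using the known point: k = z·y/x = 187×11/20 = 2057/20 = 102.8500
Now evaluate at x=23, y=12:
z = k × 23 / 12 = (2057 × 23) / (20 × 12) = 47311/240
≈ 197.1292

197.1292


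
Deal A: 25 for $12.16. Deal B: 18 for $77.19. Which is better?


Deal A: $12.16/25 = $0.4864/unit
Deal B: $77.19/18 = $4.2883/unit
A is cheaper per unit
= Deal A

Deal A


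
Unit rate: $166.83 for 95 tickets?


Unit rate = total / quantity
= 166.83 / 95
= $1.76 per unit

$1.76 per unit


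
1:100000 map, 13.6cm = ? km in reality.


Real distance = map distance × scale
= 13.6cm × 100000
= 1360000 cm = 13600.0 m
= 13.600 km

13.600 km


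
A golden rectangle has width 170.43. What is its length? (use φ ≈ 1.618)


φ = (1 + √5) / 2 ≈ 1.618
Length = width × φ = 170.43 × 1.618 = 275.75574
≈ 275.76

275.76


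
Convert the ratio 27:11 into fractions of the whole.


Total parts = 27 + 11 = 38
First part: 27/38 = 27/38
Second part: 11/38 = 11/38
= 27/38 and 11/38

27/38 and 11/38


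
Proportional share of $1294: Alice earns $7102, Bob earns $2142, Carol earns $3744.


Total income = 7102 + 2142 + 3744 = $12988
Alice: $1294 × 7102/12988 = $707.58
Bob: $1294 × 2142/12988 = $213.41
Carol: $1294 × 3744/12988 = $373.02
= Alice: $707.58, Bob: $213.41, Carol: $373.02

Alice: $707.58, Bob: $213.41, Carol: $373.02


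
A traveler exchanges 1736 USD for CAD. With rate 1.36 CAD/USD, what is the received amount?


Amount × rate = 1736 × 1.36
= 2360.96 CAD

2360.96 CAD


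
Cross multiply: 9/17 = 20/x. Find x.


Cross multiply: 9 × x = 17 × 20
9x = 340
x = 340 / 9
= 37.78

37.78


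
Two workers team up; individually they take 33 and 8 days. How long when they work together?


Rate of A = 1/33 per day
Rate of B = 1/8 per day
Combined rate = 1/33 + 1/8 = 41/264 ≈ 0.1553 per day
Days = 1 / combined rate = 264/41
≈ 6.44 days

6.44 days


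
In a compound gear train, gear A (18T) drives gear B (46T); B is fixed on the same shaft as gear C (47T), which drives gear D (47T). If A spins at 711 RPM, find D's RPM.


Stage 1: RPM_B = RPM_A × t_A/t_B = 711 × 18/46 = 12798/46 ≈ 278.22
B and C share a shaft → RPM_C = RPM_B
Stage 2: RPM_D = RPM_C × t_C/t_D = RPM_A × (t_A×t_C)/(t_B×t_D)
Overall ratio = (18×47)/(46×47) = 846/2162
RPM_D = 711 × 846/2162 = 601506/2162
≈ 278.22 RPM

278.22 RPM


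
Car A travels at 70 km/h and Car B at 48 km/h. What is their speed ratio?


Ratio = 70:48
GCD = 2
Simplified = 35:24
Time ratio (same distance) = 24:35
Speed ratio = 35:24

35:24


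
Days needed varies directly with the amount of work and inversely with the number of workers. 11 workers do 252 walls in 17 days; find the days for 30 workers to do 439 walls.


Days ∝ work / workers, so d₂ = d₁ × (m₁/m₂) × (w₂/w₁)
Workers factor (inverse): 11/30 ≈ 0.3667
Work factor (direct): 439/252 ≈ 1.7421
d₂ = 17 × 11/30 × 439/252 = (17 × 11 × 439) / (30 × 252) = 82093/7560
≈ 10.86 days

10.86 days


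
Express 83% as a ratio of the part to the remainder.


83% means 83 parts out of 100; remainder = 17
Part : remainder = 83:17
GCD = 1
= 83:17

83:17


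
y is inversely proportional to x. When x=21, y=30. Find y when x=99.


Inverse proportion: x × y = constant
k = 21 × 30 = 630
y₂ = k / 99 = 630 / 99
= 6.36

6.36


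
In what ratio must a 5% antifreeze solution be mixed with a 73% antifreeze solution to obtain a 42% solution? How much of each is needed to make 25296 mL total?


Let x parts of 5% mix with y parts of 73%.
5x + 73y = 42(x + y)
5x + 73y = 42x + 42y
x(5 - 42) = y(42 - 73)
x/y = (73 - 42)/(42 - 5) = 31/37
Simplify: 31:37
Total parts = 68; one part = 25296/68 = 372.00 mL
5% solution: 31×372.00 = 11532.00 mL
73% solution: 37×372.00 = 13764.00 mL
= ratio 31:37; 11532.00 mL and 13764.00 mL

ratio 31:37; 11532.00 mL and 13764.00 mL


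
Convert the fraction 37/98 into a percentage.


Percentage = (part / whole) × 100
= (37 / 98) × 100
≈ 37.76%

37.76%


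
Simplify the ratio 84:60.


GCD(84, 60) = 12
84/12 : 60/12
= 7:5

7:5


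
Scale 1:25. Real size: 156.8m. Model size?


Model size = real / scale
= 156.8 / 25
= 6.2720 m

6.2720 m


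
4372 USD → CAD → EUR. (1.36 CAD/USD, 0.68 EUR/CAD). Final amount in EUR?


Step 1: 4372 USD × 1.36 = 5945.92 CAD
Step 2: 5945.92 CAD × 0.68 = 4043.23 EUR
Implied rate USD→EUR = 1.36 × 0.68 = 0.9248
= 4043.23 EUR

4043.23 EUR


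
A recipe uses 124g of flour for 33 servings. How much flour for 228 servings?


Direct proportion: y/x = constant
k = 124/33 ≈ 3.7576
y₂ = k × 228 = 124 × 228 / 33 = 28272/33
≈ 856.73

856.73


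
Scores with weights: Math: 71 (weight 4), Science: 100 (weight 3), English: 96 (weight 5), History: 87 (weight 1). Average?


Numerator = 71×4 + 100×3 + 96×5 + 87×1
= 284 + 300 + 480 + 87
= 1151
Total weight = 13
Weighted avg = 1151/13
= 88.54

88.54


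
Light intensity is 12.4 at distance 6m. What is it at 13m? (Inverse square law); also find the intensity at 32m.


I₁d₁² = I₂d₂²
I at 13m = 12.4 × (6/13)² = 12.4 × 36/169 = 446.4/169 ≈ 2.6414
I at 32m = 12.4 × (6/32)² = 12.4 × 36/1024 = 446.4/1024 ≈ 0.4359
= 2.6414 and 0.4359

2.6414 and 0.4359


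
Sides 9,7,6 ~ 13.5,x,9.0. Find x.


Scale factor = 13.5/9 = 1.5
Missing side = 7 × 1.5
= 10.5

10.5


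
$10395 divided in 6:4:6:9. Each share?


Total parts = 6 + 4 + 6 + 9 = 25
Part 1: 10395 × 6/25 = 2494.80
Part 2: 10395 × 4/25 = 1663.20
Part 3: 10395 × 6/25 = 2494.80
Part 4: 10395 × 9/25 = 3742.20
= Part 1: $2494.80, Part 2: $1663.20, Part 3: $2494.80, Part 4: $3742.20

Part 1: $2494.80, Part 2: $1663.20, Part 3: $2494.80, Part 4: $3742.20


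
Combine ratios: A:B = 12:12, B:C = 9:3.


Match B: multiply A:B by 9 → 108:108
Multiply B:C by 12 → 108:36
Combined: 108:108:36
GCD = 36
= 3:3:1

3:3:1


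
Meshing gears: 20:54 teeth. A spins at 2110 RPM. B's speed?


Gear ratio = 20:54 = 10:27
RPM_B = RPM_A × (teeth_A / teeth_B)
= 2110 × (20/54)
= 781.5 RPM

781.5 RPM


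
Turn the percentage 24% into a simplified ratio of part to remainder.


24% means 24 parts out of 100; remainder = 76
Part : remainder = 24:76
GCD = 4
= 6:19

6:19


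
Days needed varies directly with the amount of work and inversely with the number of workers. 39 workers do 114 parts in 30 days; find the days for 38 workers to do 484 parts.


Days ∝ work / workers, so d₂ = d₁ × (m₁/m₂) × (w₂/w₁)
Workers factor (inverse): 39/38 ≈ 1.0263
Work factor (direct): 484/114 ≈ 4.2456
d₂ = 30 × 39/38 × 484/114 = (30 × 39 × 484) / (38 × 114) = 566280/4332
≈ 130.72 days

130.72 days


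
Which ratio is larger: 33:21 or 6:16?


33/21 = 1.5714
6/16 = 0.3750
1.5714 > 0.3750, so 33:21 is greater
= 33:21

33:21


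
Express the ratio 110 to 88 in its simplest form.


GCD(110, 88) = 22
110/22 : 88/22
= 5:4

5:4


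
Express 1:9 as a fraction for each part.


Total parts = 1 + 9 = 10
First part: 1/10 = 1/10
Second part: 9/10 = 9/10
= 1/10 and 9/10

1/10 and 9/10


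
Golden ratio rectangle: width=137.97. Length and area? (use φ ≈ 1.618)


φ = (1 + √5) / 2 ≈ 1.618
Length = width × φ = 137.97 × 1.618 = 223.23546
≈ 223.24
Area = width × length = 137.97 × 223.23546 = 30799.7964162 ≈ 30799.80
= Length: 223.24, Area: 30799.80

Length: 223.24, Area: 30799.80


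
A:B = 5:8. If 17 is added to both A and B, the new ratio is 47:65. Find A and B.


Let A = 5k, B = 8k.
(5k + 17) / (8k + 17) = 47/65
Cross-multiply: 65(5k + 17) = 47(8k + 17)
325k + 1105 = 376k + 799
325k - 376k = 799 - 1105
-51k = -306
k = -306/-51 = 6
A = 5×6 = 30, B = 8×6 = 48
= A = 30, B = 48

A = 30, B = 48


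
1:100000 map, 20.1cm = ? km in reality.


Real distance = map distance × scale
= 20.1cm × 100000
= 2010000 cm = 20100.0 m
= 20.100 km

20.100 km


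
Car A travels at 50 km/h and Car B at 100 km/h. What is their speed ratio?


Ratio = 50:100
GCD = 50
Simplified = 1:2
Time ratio (same distance) = 2:1
Speed ratio = 1:2

1:2


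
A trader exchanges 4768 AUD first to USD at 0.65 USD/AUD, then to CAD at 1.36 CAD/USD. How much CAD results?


Step 1: 4768 AUD × 0.65 = 3099.20 USD
Step 2: 3099.20 USD × 1.36 = 4214.91 CAD
Implied rate AUD→CAD = 0.65 × 1.36 = 0.8840
= 4214.91 CAD

4214.91 CAD


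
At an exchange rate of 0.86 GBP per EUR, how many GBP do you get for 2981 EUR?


Amount × rate = 2981 × 0.86
= 2563.66 GBP

2563.66 GBP


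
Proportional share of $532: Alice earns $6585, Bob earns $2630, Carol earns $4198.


Total income = 6585 + 2630 + 4198 = $13413
Alice: $532 × 6585/13413 = $261.18
Bob: $532 × 2630/13413 = $104.31
Carol: $532 × 4198/13413 = $166.51
= Alice: $261.18, Bob: $104.31, Carol: $166.51

Alice: $261.18, Bob: $104.31, Carol: $166.51


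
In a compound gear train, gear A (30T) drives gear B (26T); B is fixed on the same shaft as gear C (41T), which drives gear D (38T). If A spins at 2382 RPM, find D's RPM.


Stage 1: RPM_B = RPM_A × t_A/t_B = 2382 × 30/26 = 71460/26 ≈ 2748.46
B and C share a shaft → RPM_C = RPM_B
Stage 2: RPM_D = RPM_C × t_C/t_D = RPM_A × (t_A×t_C)/(t_B×t_D)
Overall ratio = (30×41)/(26×38) = 1230/988
RPM_D = 2382 × 1230/988 = 2929860/988
≈ 2965.45 RPM

2965.45 RPM


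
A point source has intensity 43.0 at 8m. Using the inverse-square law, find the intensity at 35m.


I₁d₁² = I₂d₂²
I₂ = I₁ × (d₁/d₂)²
= 43.0 × (8/35)²
= 43.0 × 64/1225
= 2752/1225
≈ 2.2465

2.2465


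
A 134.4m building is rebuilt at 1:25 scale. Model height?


Model size = real / scale
= 134.4 / 25
= 5.3760 m

5.3760 m


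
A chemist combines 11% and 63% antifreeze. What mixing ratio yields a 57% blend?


Let x parts of 11% mix with y parts of 63%.
11x + 63y = 57(x + y)
11x + 63y = 57x + 57y
x(11 - 57) = y(57 - 63)
x/y = (63 - 57)/(57 - 11) = 6/46
Simplify: 3:23
= 3:23

3:23


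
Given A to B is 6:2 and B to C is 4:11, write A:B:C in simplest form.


Match B: multiply A:B by 4 → 24:8
Multiply B:C by 2 → 8:22
Combined: 24:8:22
GCD = 2
= 12:4:11

12:4:11


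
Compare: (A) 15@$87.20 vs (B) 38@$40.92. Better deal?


Deal A: $87.20/15 = $5.8133/unit
Deal B: $40.92/38 = $1.0768/unit
B is cheaper per unit
= Deal B

Deal B


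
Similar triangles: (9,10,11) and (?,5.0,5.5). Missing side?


Scale factor = 5.0/10 = 0.5
Missing side = 9 × 0.5
= 4.5

4.5


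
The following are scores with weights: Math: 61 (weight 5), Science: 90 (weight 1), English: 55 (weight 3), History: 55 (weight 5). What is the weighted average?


Numerator = 61×5 + 90×1 + 55×3 + 55×5
= 305 + 90 + 165 + 275
= 835
Total weight = 14
Weighted avg = 835/14
= 59.64

59.64


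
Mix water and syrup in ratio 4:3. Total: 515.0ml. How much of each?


Total parts = 4 + 3 = 7
water: 515.0 × 4/7 = 294.3ml
syrup: 515.0 × 3/7 = 220.7ml
= 294.3ml and 220.7ml

294.3ml and 220.7ml


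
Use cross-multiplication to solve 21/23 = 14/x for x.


Cross multiply: 21 × x = 23 × 14
21x = 322
x = 322 / 21
= 15.33

15.33


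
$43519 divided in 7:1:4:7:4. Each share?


Total parts = 7 + 1 + 4 + 7 + 4 = 23
Part 1: 43519 × 7/23 = 13244.91
Part 2: 43519 × 1/23 = 1892.13
Part 3: 43519 × 4/23 = 7568.52
Part 4: 43519 × 7/23 = 13244.91
Part 5: 43519 × 4/23 = 7568.52
= Part 1: $13244.91, Part 2: $1892.13, Part 3: $7568.52, Part 4: $13244.91, Part 5: $7568.52

Part 1: $13244.91, Part 2: $1892.13, Part 3: $7568.52, Part 4: $13244.91, Part 5: $7568.52


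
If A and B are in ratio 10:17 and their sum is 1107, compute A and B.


Let A = 10k, B = 17k.
10k + 17k = 1107
27k = 1107 → k = 1107/27 = 41
A = 10×41 = 410, B = 17×41 = 697
= A = 410, B = 697

A = 410, B = 697


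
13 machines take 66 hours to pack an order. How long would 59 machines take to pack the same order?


Inverse proportion: x × y = constant
k = 13 × 66 = 858
y₂ = k / 59 = 858 / 59
= 14.54

14.54


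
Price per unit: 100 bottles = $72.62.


Unit rate = total / quantity
= 72.62 / 100
= $0.73 per unit

$0.73 per unit


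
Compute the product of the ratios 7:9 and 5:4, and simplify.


Compound ratio = (7×5) : (9×4)
= 35:36
GCD = 1
= 35:36

35:36


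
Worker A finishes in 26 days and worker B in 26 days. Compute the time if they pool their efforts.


Rate of A = 1/26 per day
Rate of B = 1/26 per day
Combined rate = 1/26 + 1/26 = 52/676 ≈ 0.0769 per day
Days = 1 / combined rate = 676/52
= 13.00 days

13.00 days


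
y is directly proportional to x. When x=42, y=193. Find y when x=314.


Direct proportion: y/x = constant
k = 193/42 ≈ 4.5952
y₂ = k × 314 = 193 × 314 / 42 = 60602/42
≈ 1442.90

1442.90


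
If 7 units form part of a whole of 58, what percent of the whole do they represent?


Percentage = (part / whole) × 100
= (7 / 58) × 100
≈ 12.07%

12.07%


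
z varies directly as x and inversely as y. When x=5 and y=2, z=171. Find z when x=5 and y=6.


z = k·x/y
Solve for k using the known point: k = z·y/x = 171×2/5 = 342/5 = 68.4000
Now evaluate at x=5, y=6:
z = k × 5 / 6 = (342 × 5) / (5 × 6) = 1710/30
= 57.0000

57.0000


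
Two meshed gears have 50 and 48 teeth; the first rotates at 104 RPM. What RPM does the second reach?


Gear ratio = 50:48 = 25:24
RPM_B = RPM_A × (teeth_A / teeth_B)
= 104 × (50/48)
= 108.3 RPM

108.3 RPM


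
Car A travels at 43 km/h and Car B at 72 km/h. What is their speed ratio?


Ratio = 43:72
GCD = 1
Simplified = 43:72
Time ratio (same distance) = 72:43
Speed ratio = 43:72

43:72


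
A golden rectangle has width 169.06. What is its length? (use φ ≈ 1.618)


φ = (1 + √5) / 2 ≈ 1.618
Length = width × φ = 169.06 × 1.618 = 273.53908
≈ 273.54

273.54


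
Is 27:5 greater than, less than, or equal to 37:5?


27/5 = 5.4000
37/5 = 7.4000
5.4000 < 7.4000, so 27:5 is less
= less than

less than


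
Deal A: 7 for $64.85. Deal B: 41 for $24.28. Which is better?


Deal A: $64.85/7 = $9.2643/unit
Deal B: $24.28/41 = $0.5922/unit
B is cheaper per unit
= Deal B

Deal B


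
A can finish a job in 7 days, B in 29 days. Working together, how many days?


Rate of A = 1/7 per day
Rate of B = 1/29 per day
Combined rate = 1/7 + 1/29 = 36/203 ≈ 0.1773 per day
Days = 1 / combined rate = 203/36
≈ 5.64 days

5.64 days


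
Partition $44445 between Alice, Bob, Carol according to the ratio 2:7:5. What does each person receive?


Total parts = 2 + 7 + 5 = 14
Alice: 44445 × 2/14 = 6349.29
Bob: 44445 × 7/14 = 22222.50
Carol: 44445 × 5/14 = 15873.21
= Alice: $6349.29, Bob: $22222.50, Carol: $15873.21

Alice: $6349.29, Bob: $22222.50, Carol: $15873.21


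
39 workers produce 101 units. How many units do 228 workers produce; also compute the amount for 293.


Direct proportion: y/x = constant
k = 101/39 ≈ 2.5897
y at x=228: k × 228 = 101 × 228 / 39 = 23028/39 ≈ 590.46
y at x=293: k × 293 = 101 × 293 / 39 = 29593/39 ≈ 758.79
= 590.46 and 758.79

590.46 and 758.79


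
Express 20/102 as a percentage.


Percentage = (part / whole) × 100
= (20 / 102) × 100
≈ 19.61%

19.61%


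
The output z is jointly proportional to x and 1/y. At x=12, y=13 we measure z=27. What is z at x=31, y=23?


z = k·x/y
Solve for k using the known point: k = z·y/x = 27×13/12 = 351/12 = 29.2500
Now evaluate at x=31, y=23:
z = k × 31 / 23 = (351 × 31) / (12 × 23) = 10881/276
≈ 39.4239

39.4239


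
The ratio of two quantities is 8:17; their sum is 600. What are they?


Let A = 8k, B = 17k.
8k + 17k = 600
25k = 600 → k = 600/25 = 24
A = 8×24 = 192, B = 17×24 = 408
= A = 192, B = 408

A = 192, B = 408


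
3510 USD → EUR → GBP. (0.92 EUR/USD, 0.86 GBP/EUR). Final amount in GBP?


Step 1: 3510 USD × 0.92 = 3229.20 EUR
Step 2: 3229.20 EUR × 0.86 = 2777.11 GBP
Implied rate USD→GBP = 0.92 × 0.86 = 0.7912
= 2777.11 GBP

2777.11 GBP


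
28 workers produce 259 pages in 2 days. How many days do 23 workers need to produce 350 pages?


Days ∝ work / workers, so d₂ = d₁ × (m₁/m₂) × (w₂/w₁)
Workers factor (inverse): 28/23 ≈ 1.2174
Work factor (direct): 350/259 ≈ 1.3514
d₂ = 2 × 28/23 × 350/259 = (2 × 28 × 350) / (23 × 259) = 19600/5957
≈ 3.29 days

3.29 days


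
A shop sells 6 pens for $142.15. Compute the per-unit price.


Unit rate = total / quantity
= 142.15 / 6
= $23.69 per unit

$23.69 per unit


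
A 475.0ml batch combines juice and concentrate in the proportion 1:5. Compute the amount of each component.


Total parts = 1 + 5 = 6
juice: 475.0 × 1/6 = 79.2ml
concentrate: 475.0 × 5/6 = 395.8ml
= 79.2ml and 395.8ml

79.2ml and 395.8ml


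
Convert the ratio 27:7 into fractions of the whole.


Total parts = 27 + 7 = 34
First part: 27/34 = 27/34
Second part: 7/34 = 7/34
= 27/34 and 7/34

27/34 and 7/34


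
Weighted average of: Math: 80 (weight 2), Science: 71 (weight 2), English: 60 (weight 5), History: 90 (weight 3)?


Numerator = 80×2 + 71×2 + 60×5 + 90×3
= 160 + 142 + 300 + 270
= 872
Total weight = 12
Weighted avg = 872/12
= 72.67

72.67


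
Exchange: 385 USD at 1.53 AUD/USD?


Amount × rate = 385 × 1.53
= 589.05 AUD

589.05 AUD


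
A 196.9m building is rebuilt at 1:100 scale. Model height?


Model size = real / scale
= 196.9 / 100
= 1.9690 m

1.9690 m


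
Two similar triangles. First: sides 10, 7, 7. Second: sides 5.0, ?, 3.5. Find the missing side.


Scale factor = 5.0/10 = 0.5
Missing side = 7 × 0.5
= 3.5

3.5


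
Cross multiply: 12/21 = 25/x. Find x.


Cross multiply: 12 × x = 21 × 25
12x = 525
x = 525 / 12
= 43.75

43.75


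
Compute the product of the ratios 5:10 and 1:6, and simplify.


Compound ratio = (5×1) : (10×6)
= 5:60
GCD = 5
= 1:12

1:12


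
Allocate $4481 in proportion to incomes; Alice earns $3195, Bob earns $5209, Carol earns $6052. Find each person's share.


Total income = 3195 + 5209 + 6052 = $14456
Alice: $4481 × 3195/14456 = $990.37
Bob: $4481 × 5209/14456 = $1614.66
Carol: $4481 × 6052/14456 = $1875.97
= Alice: $990.37, Bob: $1614.66, Carol: $1875.97

Alice: $990.37, Bob: $1614.66, Carol: $1875.97


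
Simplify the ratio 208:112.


GCD(208, 112) = 16
208/16 : 112/16
= 13:7

13:7


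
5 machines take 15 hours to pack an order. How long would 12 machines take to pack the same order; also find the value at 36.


Inverse proportion: x × y = constant
k = 5 × 15 = 75
At x=12: k/12 = 6.25
At x=36: k/36 = 2.08
= 6.25 and 2.08

6.25 and 2.08


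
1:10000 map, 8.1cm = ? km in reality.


Real distance = map distance × scale
= 8.1cm × 10000
= 81000 cm = 810.0 m
= 0.810 km

0.810 km


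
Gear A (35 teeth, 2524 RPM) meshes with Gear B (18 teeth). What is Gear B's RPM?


Gear ratio = 35:18 = 35:18
RPM_B = RPM_A × (teeth_A / teeth_B)
= 2524 × (35/18)
= 4907.8 RPM

4907.8 RPM


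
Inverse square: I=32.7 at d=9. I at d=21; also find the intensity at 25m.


I₁d₁² = I₂d₂²
I at 21m = 32.7 × (9/21)² = 32.7 × 81/441 = 2648.7/441 ≈ 6.0061
I at 25m = 32.7 × (9/25)² = 32.7 × 81/625 = 2648.7/625 ≈ 4.2379
= 6.0061 and 4.2379

6.0061 and 4.2379


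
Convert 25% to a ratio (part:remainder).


25% means 25 parts out of 100; remainder = 75
Part : remainder = 25:75
GCD = 25
= 1:3

1:3


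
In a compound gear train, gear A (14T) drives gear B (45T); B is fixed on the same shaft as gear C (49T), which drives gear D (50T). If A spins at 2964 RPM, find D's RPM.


Stage 1: RPM_B = RPM_A × t_A/t_B = 2964 × 14/45 = 41496/45 ≈ 922.13
B and C share a shaft → RPM_C = RPM_B
Stage 2: RPM_D = RPM_C × t_C/t_D = RPM_A × (t_A×t_C)/(t_B×t_D)
Overall ratio = (14×49)/(45×50) = 686/2250
RPM_D = 2964 × 686/2250 = 2033304/2250
≈ 903.69 RPM

903.69 RPM


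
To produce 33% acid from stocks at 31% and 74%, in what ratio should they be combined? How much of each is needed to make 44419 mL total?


Let x parts of 31% mix with y parts of 74%.
31x + 74y = 33(x + y)
31x + 74y = 33x + 33y
x(31 - 33) = y(33 - 74)
x/y = (74 - 33)/(33 - 31) = 41/2
Simplify: 41:2
Total parts = 43; one part = 44419/43 = 1033.00 mL
31% solution: 41×1033.00 = 42353.00 mL
74% solution: 2×1033.00 = 2066.00 mL
= ratio 41:2; 42353.00 mL and 2066.00 mL

ratio 41:2; 42353.00 mL and 2066.00 mL


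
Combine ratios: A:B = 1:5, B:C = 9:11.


Match B: multiply A:B by 9 → 9:45
Multiply B:C by 5 → 45:55
Combined: 9:45:55
GCD = 1
= 9:45:55

9:45:55


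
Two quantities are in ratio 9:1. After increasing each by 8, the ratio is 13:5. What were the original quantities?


Let A = 9k, B = 1k.
(9k + 8) / (1k + 8) = 13/5
Cross-multiply: 5(9k + 8) = 13(1k + 8)
45k + 40 = 13k + 104
45k - 13k = 104 - 40
32k = 64
k = 64/32 = 2
A = 9×2 = 18, B = 1×2 = 2
= A = 18, B = 2

A = 18, B = 2


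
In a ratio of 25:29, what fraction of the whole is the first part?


Total parts = 25 + 29 = 54
First part: 25/54 = 25/54
= 25/54

25/54


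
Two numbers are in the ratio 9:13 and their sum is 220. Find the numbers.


Let A = 9k, B = 13k.
9k + 13k = 220
22k = 220 → k = 220/22 = 10
A = 9×10 = 90, B = 13×10 = 130
= A = 90, B = 130

A = 90, B = 130


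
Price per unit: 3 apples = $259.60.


Unit rate = total / quantity
= 259.60 / 3
= $86.53 per unit

$86.53 per unit


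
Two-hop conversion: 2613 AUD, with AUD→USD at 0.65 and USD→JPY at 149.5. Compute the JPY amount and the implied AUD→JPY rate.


Step 1: 2613 AUD × 0.65 = 1698.45 USD
Step 2: 1698.45 USD × 149.5 = 253918.28 JPY
Implied rate AUD→JPY = 0.65 × 149.5 = 97.1750
= 253918.28 JPY; implied rate 97.1750 JPY/AUD

253918.28 JPY; implied rate 97.1750 JPY/AUD


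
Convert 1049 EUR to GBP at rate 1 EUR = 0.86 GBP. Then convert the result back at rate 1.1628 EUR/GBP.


Amount × rate = 1049 × 0.86 = 902.14 GBP
Round-trip: 902.14 × 1.1628 = 1049.01 EUR
= 902.14 GBP, then 1049.01 EUR

902.14 GBP, then 1049.01 EUR
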